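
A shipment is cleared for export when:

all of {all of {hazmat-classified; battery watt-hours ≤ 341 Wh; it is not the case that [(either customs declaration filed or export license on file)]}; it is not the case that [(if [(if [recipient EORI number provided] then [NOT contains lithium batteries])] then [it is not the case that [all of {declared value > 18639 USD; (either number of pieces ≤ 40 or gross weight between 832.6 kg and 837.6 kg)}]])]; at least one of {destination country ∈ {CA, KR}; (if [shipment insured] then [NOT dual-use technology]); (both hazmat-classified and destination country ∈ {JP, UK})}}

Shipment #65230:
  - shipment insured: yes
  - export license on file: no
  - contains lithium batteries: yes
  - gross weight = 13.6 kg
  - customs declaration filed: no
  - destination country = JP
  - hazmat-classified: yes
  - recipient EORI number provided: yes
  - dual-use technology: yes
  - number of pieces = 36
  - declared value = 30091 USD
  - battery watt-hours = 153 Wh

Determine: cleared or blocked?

Atomic conditions:
  hazmat-classified: yes → true
  battery watt-hours ≤ 341 Wh: 153 ≤ 341 is true
  customs declaration filed: no → false
  export license on file: no → false
  recipient EORI number provided: yes → true
  NOT contains lithium batteries: yes → false
  declared value > 18639 USD: 30091 > 18639 is true
  number of pieces ≤ 40: 36 ≤ 40 is true
  gross weight between 832.6 kg and 837.6 kg: 13.6 in [832.6, 837.6] is false
  destination country ∈ {CA, KR}: JP is not in the set → false
  shipment insured: yes → true
  NOT dual-use technology: yes → false
  destination country ∈ {JP, UK}: JP is in the set → true
Combine:
[1.3.1] false OR false = false
[1.3] NOT false = true
[1] true AND true AND true = true
[2.1.1] true → false = false
[2.1.2.1.2] true OR false = true
[2.1.2.1] true AND true = true
[2.1.2] NOT true = false
[2.1] false → false (antecedent false ⇒ implication holds) = true
[2] NOT true = false
[3.2] true → false = false
[3.3] true AND true = true
[3] false OR false OR true = true
[root] true AND false AND true = false
Overall: false → blocked

Blocked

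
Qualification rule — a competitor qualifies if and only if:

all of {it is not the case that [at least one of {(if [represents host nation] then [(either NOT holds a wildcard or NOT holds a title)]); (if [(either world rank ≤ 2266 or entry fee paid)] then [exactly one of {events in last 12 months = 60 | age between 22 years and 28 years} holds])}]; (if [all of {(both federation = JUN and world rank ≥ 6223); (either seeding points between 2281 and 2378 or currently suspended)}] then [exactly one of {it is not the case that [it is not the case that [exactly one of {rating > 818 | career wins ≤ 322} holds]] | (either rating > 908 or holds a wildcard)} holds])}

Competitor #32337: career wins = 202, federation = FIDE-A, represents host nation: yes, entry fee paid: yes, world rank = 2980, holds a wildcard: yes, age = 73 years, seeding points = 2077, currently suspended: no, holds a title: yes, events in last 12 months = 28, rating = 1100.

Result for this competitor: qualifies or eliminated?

Atomic conditions:
  represents host nation: yes → true
  NOT holds a wildcard: yes → false
  NOT holds a title: yes → false
  world rank ≤ 2266: 2980 ≤ 2266 is false
  entry fee paid: yes → true
  events in last 12 months = 60: 28 == 60 is false
  age between 22 years and 28 years: 73 in [22, 28] is false
  federation = JUN: FIDE-A == JUN is false
  world rank ≥ 6223: 2980 ≥ 6223 is false
  seeding points between 2281 and 2378: 2077 in [2281, 2378] is false
  currently suspended: no → false
  rating > 818: 1100 > 818 is true
  career wins ≤ 322: 202 ≤ 322 is true
  rating > 908: 1100 > 908 is true
  holds a wildcard: yes → true
Combine:
[1.1.1.2] false OR false = false
[1.1.1] true → false = false
[1.1.2.1] false OR true = true
[1.1.2.2] exactly-one(false, false) = false
[1.1.2] true → false = false
[1.1] false OR false = false
[1] NOT false = true
[2.1.1] false AND false = false
[2.1.2] false OR false = false
[2.1] false AND false = false
[2.2.1.1.1] exactly-one(true, true) = false
[2.2.1.1] NOT false = true
[2.2.1] NOT true = false
[2.2.2] true OR true = true
[2.2] exactly-one(false, true) = true
[2] false → true (antecedent false ⇒ implication holds) = true
[root] true AND true = true
Overall: true → qualifies

Qualifies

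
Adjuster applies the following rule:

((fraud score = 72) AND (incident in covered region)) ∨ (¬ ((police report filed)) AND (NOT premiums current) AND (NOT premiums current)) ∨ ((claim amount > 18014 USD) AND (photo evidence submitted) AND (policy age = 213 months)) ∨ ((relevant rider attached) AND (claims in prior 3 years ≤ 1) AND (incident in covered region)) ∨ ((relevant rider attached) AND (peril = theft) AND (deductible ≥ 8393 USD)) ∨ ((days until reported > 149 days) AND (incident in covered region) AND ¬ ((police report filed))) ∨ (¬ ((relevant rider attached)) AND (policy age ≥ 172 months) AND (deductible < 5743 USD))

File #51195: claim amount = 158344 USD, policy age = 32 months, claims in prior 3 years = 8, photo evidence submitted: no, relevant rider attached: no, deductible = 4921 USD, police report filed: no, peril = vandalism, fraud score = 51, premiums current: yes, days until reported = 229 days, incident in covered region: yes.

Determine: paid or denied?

Atomic conditions:
  fraud score = 72: 51 == 72 is false
  incident in covered region: yes → true
  police report filed: no → false
  NOT premiums current: yes → false
  claim amount > 18014 USD: 158344 > 18014 is true
  photo evidence submitted: no → false
  policy age = 213 months: 32 == 213 is false
  relevant rider attached: no → false
  claims in prior 3 years ≤ 1: 8 ≤ 1 is false
  peril = theft: vandalism == theft is false
  deductible ≥ 8393 USD: 4921 ≥ 8393 is false
  days until reported > 149 days: 229 > 149 is true
  policy age ≥ 172 months: 32 ≥ 172 is false
  deductible < 5743 USD: 4921 < 5743 is true
Combine:
[1] false AND true = false
[2.1] NOT false = true
[2] true AND false AND false = false
[3] true AND false AND false = false
[4] false AND false AND true = false
[5] false AND false AND false = false
[6.3] NOT false = true
[6] true AND true AND true = true
[7.1] NOT false = true
[7] true AND false AND true = false
[root] false OR false OR false OR false OR false OR true OR false = true
Overall: true → paid

Paid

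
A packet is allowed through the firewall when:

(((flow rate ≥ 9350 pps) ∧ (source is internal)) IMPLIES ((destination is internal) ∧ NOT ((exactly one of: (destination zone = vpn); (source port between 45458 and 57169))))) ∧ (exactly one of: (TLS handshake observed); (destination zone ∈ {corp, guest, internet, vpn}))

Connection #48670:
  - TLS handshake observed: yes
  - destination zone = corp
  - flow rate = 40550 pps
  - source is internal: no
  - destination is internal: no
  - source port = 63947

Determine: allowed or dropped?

Dropped

Atomic conditions:
  flow rate ≥ 9350 pps: 40550 ≥ 9350 is true
  source is internal: no → false
  destination is internal: no → false
  destination zone = vpn: corp == vpn is false
  source port between 45458 and 57169: 63947 in [45458, 57169] is false
  TLS handshake observed: yes → true
  destination zone ∈ {corp, guest, internet, vpn}: corp is in the set → true
Combine:
[1.1] true AND false = false
[1.2.2.1] exactly-one(false, false) = false
[1.2.2] NOT false = true
[1.2] false AND true = false
[1] false → false (antecedent false ⇒ implication holds) = true
[2] exactly-one(true, true) = false
[root] true AND false = false
Overall: false → dropped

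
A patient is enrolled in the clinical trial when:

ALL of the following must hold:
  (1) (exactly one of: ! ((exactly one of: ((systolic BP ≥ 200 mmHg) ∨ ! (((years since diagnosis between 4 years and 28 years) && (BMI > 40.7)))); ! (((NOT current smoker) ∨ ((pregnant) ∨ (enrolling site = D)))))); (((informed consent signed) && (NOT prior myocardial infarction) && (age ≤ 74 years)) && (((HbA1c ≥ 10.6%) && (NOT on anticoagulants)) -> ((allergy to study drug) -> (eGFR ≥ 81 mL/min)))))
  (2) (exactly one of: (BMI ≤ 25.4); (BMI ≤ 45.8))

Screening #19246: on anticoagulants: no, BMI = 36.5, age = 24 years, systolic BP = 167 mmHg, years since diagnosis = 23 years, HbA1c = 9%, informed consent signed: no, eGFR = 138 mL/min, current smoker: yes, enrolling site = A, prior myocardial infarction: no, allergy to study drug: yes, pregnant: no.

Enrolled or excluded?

Enrolled

Atomic conditions:
  systolic BP ≥ 200 mmHg: 167 ≥ 200 is false
  years since diagnosis between 4 years and 28 years: 23 in [4, 28] is true
  BMI > 40.7: 36.5 > 40.7 is false
  NOT current smoker: yes → false
  pregnant: no → false
  enrolling site = D: A == D is false
  informed consent signed: no → false
  NOT prior myocardial infarction: no → true
  age ≤ 74 years: 24 ≤ 74 is true
  HbA1c ≥ 10.6%: 9 ≥ 10.6 is false
  NOT on anticoagulants: no → true
  allergy to study drug: yes → true
  eGFR ≥ 81 mL/min: 138 ≥ 81 is true
  BMI ≤ 25.4: 36.5 ≤ 25.4 is false
  BMI ≤ 45.8: 36.5 ≤ 45.8 is true
Combine:
[1.1.1.1.2.1] true AND false = false
[1.1.1.1.2] NOT false = true
[1.1.1.1] false OR true = true
[1.1.1.2.1.2] false OR false = false
[1.1.1.2.1] false OR false = false
[1.1.1.2] NOT false = true
[1.1.1] exactly-one(true, true) = false
[1.1] NOT false = true
[1.2.1] false AND true AND true = false
[1.2.2.1] false AND true = false
[1.2.2.2] true → true = true
[1.2.2] false → true (antecedent false ⇒ implication holds) = true
[1.2] false AND true = false
[1] exactly-one(true, false) = true
[2] exactly-one(false, true) = true
[root] true AND true = true
Overall: true → enrolled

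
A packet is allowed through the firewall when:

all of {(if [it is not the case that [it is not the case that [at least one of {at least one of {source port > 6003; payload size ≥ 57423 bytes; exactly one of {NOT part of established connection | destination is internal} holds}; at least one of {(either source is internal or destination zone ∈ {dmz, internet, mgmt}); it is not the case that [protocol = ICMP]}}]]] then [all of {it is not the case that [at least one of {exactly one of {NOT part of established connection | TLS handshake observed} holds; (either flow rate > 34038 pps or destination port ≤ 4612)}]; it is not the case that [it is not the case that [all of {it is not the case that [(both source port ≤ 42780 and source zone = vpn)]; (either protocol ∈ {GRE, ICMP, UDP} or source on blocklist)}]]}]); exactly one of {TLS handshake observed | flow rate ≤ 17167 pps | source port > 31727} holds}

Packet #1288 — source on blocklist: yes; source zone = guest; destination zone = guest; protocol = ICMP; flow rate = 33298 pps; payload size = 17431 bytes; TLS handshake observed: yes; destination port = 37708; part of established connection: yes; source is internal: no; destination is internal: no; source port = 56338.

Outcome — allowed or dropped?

Atomic conditions:
  source port > 6003: 56338 > 6003 is true
  payload size ≥ 57423 bytes: 17431 ≥ 57423 is false
  NOT part of established connection: yes → false
  destination is internal: no → false
  source is internal: no → false
  destination zone ∈ {dmz, internet, mgmt}: guest is not in the set → false
  protocol = ICMP: ICMP == ICMP is true
  TLS handshake observed: yes → true
  flow rate > 34038 pps: 33298 > 34038 is false
  destination port ≤ 4612: 37708 ≤ 4612 is false
  source port ≤ 42780: 56338 ≤ 42780 is false
  source zone = vpn: guest == vpn is false
  protocol ∈ {GRE, ICMP, UDP}: ICMP is in the set → true
  source on blocklist: yes → true
  flow rate ≤ 17167 pps: 33298 ≤ 17167 is false
  source port > 31727: 56338 > 31727 is true
Combine:
[1.1.1.1.1.3] exactly-one(false, false) = false
[1.1.1.1.1] true OR false OR false = true
[1.1.1.1.2.1] false OR false = false
[1.1.1.1.2.2] NOT true = false
[1.1.1.1.2] false OR false = false
[1.1.1.1] true OR false = true
[1.1.1] NOT true = false
[1.1] NOT false = true
[1.2.1.1.1] exactly-one(false, true) = true
[1.2.1.1.2] false OR false = false
[1.2.1.1] true OR false = true
[1.2.1] NOT true = false
[1.2.2.1.1.1.1] false AND false = false
[1.2.2.1.1.1] NOT false = true
[1.2.2.1.1.2] true OR true = true
[1.2.2.1.1] true AND true = true
[1.2.2.1] NOT true = false
[1.2.2] NOT false = true
[1.2] false AND true = false
[1] true → false = false
[2] exactly-one(true, false, true) = false
[root] false AND false = false
Overall: false → dropped

Dropped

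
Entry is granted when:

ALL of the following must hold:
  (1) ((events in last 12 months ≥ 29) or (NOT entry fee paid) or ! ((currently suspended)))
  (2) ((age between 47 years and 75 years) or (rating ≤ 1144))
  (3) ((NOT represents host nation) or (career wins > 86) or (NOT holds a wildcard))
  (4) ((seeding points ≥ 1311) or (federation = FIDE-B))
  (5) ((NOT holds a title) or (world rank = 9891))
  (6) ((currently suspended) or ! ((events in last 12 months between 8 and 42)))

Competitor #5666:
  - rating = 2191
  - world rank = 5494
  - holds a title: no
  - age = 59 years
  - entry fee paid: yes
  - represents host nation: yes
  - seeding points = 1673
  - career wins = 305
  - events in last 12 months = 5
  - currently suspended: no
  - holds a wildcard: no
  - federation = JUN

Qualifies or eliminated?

Atomic conditions:
  events in last 12 months ≥ 29: 5 ≥ 29 is false
  NOT entry fee paid: yes → false
  currently suspended: no → false
  age between 47 years and 75 years: 59 in [47, 75] is true
  rating ≤ 1144: 2191 ≤ 1144 is false
  NOT represents host nation: yes → false
  career wins > 86: 305 > 86 is true
  NOT holds a wildcard: no → true
  seeding points ≥ 1311: 1673 ≥ 1311 is true
  federation = FIDE-B: JUN == FIDE-B is false
  NOT holds a title: no → true
  world rank = 9891: 5494 == 9891 is false
  events in last 12 months between 8 and 42: 5 in [8, 42] is false
Combine:
[1.3] NOT false = true
[1] false OR false OR true = true
[2] true OR false = true
[3] false OR true OR true = true
[4] true OR false = true
[5] true OR false = true
[6.2] NOT false = true
[6] false OR true = true
[root] true AND true AND true AND true AND true AND true = true
Overall: true → qualifies

Qualifies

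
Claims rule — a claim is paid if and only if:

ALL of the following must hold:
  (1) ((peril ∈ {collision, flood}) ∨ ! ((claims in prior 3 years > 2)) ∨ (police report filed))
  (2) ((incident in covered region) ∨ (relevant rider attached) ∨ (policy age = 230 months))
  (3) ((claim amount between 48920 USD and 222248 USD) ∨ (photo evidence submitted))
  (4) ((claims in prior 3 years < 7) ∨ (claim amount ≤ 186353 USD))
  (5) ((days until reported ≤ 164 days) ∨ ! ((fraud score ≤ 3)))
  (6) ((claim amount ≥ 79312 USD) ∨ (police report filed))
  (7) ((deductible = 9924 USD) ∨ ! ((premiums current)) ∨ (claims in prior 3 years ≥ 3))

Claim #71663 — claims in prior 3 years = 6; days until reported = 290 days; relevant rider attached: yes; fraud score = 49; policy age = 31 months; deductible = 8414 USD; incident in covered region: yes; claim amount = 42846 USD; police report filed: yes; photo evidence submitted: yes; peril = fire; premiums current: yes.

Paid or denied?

Atomic conditions:
  peril ∈ {collision, flood}: fire is not in the set → false
  claims in prior 3 years > 2: 6 > 2 is true
  police report filed: yes → true
  incident in covered region: yes → true
  relevant rider attached: yes → true
  policy age = 230 months: 31 == 230 is false
  claim amount between 48920 USD and 222248 USD: 42846 in [48920, 222248] is false
  photo evidence submitted: yes → true
  claims in prior 3 years < 7: 6 < 7 is true
  claim amount ≤ 186353 USD: 42846 ≤ 186353 is true
  days until reported ≤ 164 days: 290 ≤ 164 is false
  fraud score ≤ 3: 49 ≤ 3 is false
  claim amount ≥ 79312 USD: 42846 ≥ 79312 is false
  deductible = 9924 USD: 8414 == 9924 is false
  premiums current: yes → true
  claims in prior 3 years ≥ 3: 6 ≥ 3 is true
Combine:
[1.2] NOT true = false
[1] false OR false OR true = true
[2] true OR true OR false = true
[3] false OR true = true
[4] true OR true = true
[5.2] NOT false = true
[5] false OR true = true
[6] false OR true = true
[7.2] NOT true = false
[7] false OR false OR true = true
[root] true AND true AND true AND true AND true AND true AND true = true
Overall: true → paid

Paid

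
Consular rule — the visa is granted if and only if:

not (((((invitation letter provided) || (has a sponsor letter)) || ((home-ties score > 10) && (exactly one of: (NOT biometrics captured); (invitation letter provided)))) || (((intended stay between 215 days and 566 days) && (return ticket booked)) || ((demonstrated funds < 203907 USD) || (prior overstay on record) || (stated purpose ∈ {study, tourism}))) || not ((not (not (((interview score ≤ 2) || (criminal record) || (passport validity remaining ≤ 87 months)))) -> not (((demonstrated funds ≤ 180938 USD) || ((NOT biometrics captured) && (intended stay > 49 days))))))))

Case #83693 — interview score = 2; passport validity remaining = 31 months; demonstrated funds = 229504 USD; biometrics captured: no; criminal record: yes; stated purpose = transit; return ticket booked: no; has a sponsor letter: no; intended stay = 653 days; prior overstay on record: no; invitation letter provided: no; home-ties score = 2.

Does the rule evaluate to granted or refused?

Atomic conditions:
  invitation letter provided: no → false
  has a sponsor letter: no → false
  home-ties score > 10: 2 > 10 is false
  NOT biometrics captured: no → true
  intended stay between 215 days and 566 days: 653 in [215, 566] is false
  return ticket booked: no → false
  demonstrated funds < 203907 USD: 229504 < 203907 is false
  prior overstay on record: no → false
  stated purpose ∈ {study, tourism}: transit is not in the set → false
  interview score ≤ 2: 2 ≤ 2 is true
  criminal record: yes → true
  passport validity remaining ≤ 87 months: 31 ≤ 87 is true
  demonstrated funds ≤ 180938 USD: 229504 ≤ 180938 is false
  intended stay > 49 days: 653 > 49 is true
Combine:
[1.1.1] false OR false = false
[1.1.2.2] exactly-one(true, false) = true
[1.1.2] false AND true = false
[1.1] false OR false = false
[1.2.1] false AND false = false
[1.2.2] false OR false OR false = false
[1.2] false OR false = false
[1.3.1.1.1.1] true OR true OR true = true
[1.3.1.1.1] NOT true = false
[1.3.1.1] NOT false = true
[1.3.1.2.1.2] true AND true = true
[1.3.1.2.1] false OR true = true
[1.3.1.2] NOT true = false
[1.3.1] true → false = false
[1.3] NOT false = true
[1] false OR false OR true = true
[root] NOT true = false
Overall: false → refused

Refused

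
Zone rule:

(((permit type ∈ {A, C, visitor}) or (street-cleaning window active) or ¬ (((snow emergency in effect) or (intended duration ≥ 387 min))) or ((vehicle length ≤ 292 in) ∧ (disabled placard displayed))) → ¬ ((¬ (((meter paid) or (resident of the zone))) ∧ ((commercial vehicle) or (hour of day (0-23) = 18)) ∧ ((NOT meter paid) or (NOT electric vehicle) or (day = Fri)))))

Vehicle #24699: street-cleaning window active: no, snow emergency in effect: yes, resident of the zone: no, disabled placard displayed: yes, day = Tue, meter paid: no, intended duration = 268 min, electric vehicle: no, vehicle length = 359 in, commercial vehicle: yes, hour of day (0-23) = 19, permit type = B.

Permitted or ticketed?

Atomic conditions:
  permit type ∈ {A, C, visitor}: B is not in the set → false
  street-cleaning window active: no → false
  snow emergency in effect: yes → true
  intended duration ≥ 387 min: 268 ≥ 387 is false
  vehicle length ≤ 292 in: 359 ≤ 292 is false
  disabled placard displayed: yes → true
  meter paid: no → false
  resident of the zone: no → false
  commercial vehicle: yes → true
  hour of day (0-23) = 18: 19 == 18 is false
  NOT meter paid: no → true
  NOT electric vehicle: no → true
  day = Fri: Tue == Fri is false
Combine:
[1.3.1] true OR false = true
[1.3] NOT true = false
[1.4] false AND true = false
[1] false OR false OR false OR false = false
[2.1.1.1] false OR false = false
[2.1.1] NOT false = true
[2.1.2] true OR false = true
[2.1.3] true OR true OR false = true
[2.1] true AND true AND true = true
[2] NOT true = false
[root] false → false (antecedent false ⇒ implication holds) = true
Overall: true → permitted

Permitted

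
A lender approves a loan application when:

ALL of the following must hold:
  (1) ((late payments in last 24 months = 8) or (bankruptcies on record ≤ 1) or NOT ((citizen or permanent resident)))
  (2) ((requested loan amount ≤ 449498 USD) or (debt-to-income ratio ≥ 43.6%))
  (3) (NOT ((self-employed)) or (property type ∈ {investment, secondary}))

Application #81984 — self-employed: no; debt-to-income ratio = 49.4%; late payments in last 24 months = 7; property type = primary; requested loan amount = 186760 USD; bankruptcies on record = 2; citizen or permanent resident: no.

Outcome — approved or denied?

Atomic conditions:
  late payments in last 24 months = 8: 7 == 8 is false
  bankruptcies on record ≤ 1: 2 ≤ 1 is false
  citizen or permanent resident: no → false
  requested loan amount ≤ 449498 USD: 186760 ≤ 449498 is true
  debt-to-income ratio ≥ 43.6%: 49.4 ≥ 43.6 is true
  self-employed: no → false
  property type ∈ {investment, secondary}: primary is not in the set → false
Combine:
[1.3] NOT false = true
[1] false OR false OR true = true
[2] true OR true = true
[3.1] NOT false = true
[3] true OR false = true
[root] true AND true AND true = true
Overall: true → approved

Approved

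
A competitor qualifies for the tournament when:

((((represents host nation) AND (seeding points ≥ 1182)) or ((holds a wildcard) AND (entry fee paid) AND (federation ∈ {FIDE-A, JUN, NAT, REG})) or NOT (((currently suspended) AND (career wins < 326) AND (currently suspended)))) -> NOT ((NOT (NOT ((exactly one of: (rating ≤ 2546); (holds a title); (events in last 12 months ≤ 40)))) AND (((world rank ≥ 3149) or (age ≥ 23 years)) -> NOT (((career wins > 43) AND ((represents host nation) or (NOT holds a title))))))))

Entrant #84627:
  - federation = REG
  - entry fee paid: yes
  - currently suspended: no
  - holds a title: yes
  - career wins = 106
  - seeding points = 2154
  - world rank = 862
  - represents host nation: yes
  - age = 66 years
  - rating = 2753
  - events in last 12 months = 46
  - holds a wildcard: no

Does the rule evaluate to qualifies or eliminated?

Atomic conditions:
  represents host nation: yes → true
  seeding points ≥ 1182: 2154 ≥ 1182 is true
  holds a wildcard: no → false
  entry fee paid: yes → true
  federation ∈ {FIDE-A, JUN, NAT, REG}: REG is in the set → true
  currently suspended: no → false
  career wins < 326: 106 < 326 is true
  rating ≤ 2546: 2753 ≤ 2546 is false
  holds a title: yes → true
  events in last 12 months ≤ 40: 46 ≤ 40 is false
  world rank ≥ 3149: 862 ≥ 3149 is false
  age ≥ 23 years: 66 ≥ 23 is true
  career wins > 43: 106 > 43 is true
  NOT holds a title: yes → false
Combine:
[1.1] true AND true = true
[1.2] false AND true AND true = false
[1.3.1] false AND true AND false = false
[1.3] NOT false = true
[1] true OR false OR true = true
[2.1.1.1.1] exactly-one(false, true, false) = true
[2.1.1.1] NOT true = false
[2.1.1] NOT false = true
[2.1.2.1] false OR true = true
[2.1.2.2.1.2] true OR false = true
[2.1.2.2.1] true AND true = true
[2.1.2.2] NOT true = false
[2.1.2] true → false = false
[2.1] true AND false = false
[2] NOT false = true
[root] true → true = true
Overall: true → qualifies

Qualifies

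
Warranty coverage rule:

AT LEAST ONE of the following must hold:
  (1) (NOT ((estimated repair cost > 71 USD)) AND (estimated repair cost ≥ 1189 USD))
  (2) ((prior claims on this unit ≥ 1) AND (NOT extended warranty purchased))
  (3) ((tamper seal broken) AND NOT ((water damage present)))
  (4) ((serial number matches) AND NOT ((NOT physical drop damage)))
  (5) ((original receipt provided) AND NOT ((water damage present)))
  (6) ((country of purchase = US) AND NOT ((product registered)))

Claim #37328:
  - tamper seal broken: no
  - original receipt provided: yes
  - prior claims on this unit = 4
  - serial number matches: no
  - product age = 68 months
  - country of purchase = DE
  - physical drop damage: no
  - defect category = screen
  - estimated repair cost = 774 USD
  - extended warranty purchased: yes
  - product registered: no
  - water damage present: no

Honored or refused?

Honored

Atomic conditions:
  estimated repair cost > 71 USD: 774 > 71 is true
  estimated repair cost ≥ 1189 USD: 774 ≥ 1189 is false
  prior claims on this unit ≥ 1: 4 ≥ 1 is true
  NOT extended warranty purchased: yes → false
  tamper seal broken: no → false
  water damage present: no → false
  serial number matches: no → false
  NOT physical drop damage: no → true
  original receipt provided: yes → true
  country of purchase = US: DE == US is false
  product registered: no → false
Combine:
[1.1] NOT true = false
[1] false AND false = false
[2] true AND false = false
[3.2] NOT false = true
[3] false AND true = false
[4.2] NOT true = false
[4] false AND false = false
[5.2] NOT false = true
[5] true AND true = true
[6.2] NOT false = true
[6] false AND true = false
[root] false OR false OR false OR false OR true OR false = true
Overall: true → honored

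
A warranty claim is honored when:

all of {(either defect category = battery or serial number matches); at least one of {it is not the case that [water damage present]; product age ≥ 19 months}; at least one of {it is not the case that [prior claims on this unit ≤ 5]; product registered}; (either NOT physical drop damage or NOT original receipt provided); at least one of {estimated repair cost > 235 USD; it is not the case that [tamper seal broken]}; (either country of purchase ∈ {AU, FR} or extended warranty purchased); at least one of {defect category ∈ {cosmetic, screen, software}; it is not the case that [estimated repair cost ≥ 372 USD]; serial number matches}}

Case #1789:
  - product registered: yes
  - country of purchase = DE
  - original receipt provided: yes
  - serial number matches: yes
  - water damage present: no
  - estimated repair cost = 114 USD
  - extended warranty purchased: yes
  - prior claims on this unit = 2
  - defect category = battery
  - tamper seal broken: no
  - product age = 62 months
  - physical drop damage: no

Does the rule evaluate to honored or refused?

Honored

Atomic conditions:
  defect category = battery: battery == battery is true
  serial number matches: yes → true
  water damage present: no → false
  product age ≥ 19 months: 62 ≥ 19 is true
  prior claims on this unit ≤ 5: 2 ≤ 5 is true
  product registered: yes → true
  NOT physical drop damage: no → true
  NOT original receipt provided: yes → false
  estimated repair cost > 235 USD: 114 > 235 is false
  tamper seal broken: no → false
  country of purchase ∈ {AU, FR}: DE is not in the set → false
  extended warranty purchased: yes → true
  defect category ∈ {cosmetic, screen, software}: battery is not in the set → false
  estimated repair cost ≥ 372 USD: 114 ≥ 372 is false
Combine:
[1] true OR true = true
[2.1] NOT false = true
[2] true OR true = true
[3.1] NOT true = false
[3] false OR true = true
[4] true OR false = true
[5.2] NOT false = true
[5] false OR true = true
[6] false OR true = true
[7.2] NOT false = true
[7] false OR true OR true = true
[root] true AND true AND true AND true AND true AND true AND true = true
Overall: true → honored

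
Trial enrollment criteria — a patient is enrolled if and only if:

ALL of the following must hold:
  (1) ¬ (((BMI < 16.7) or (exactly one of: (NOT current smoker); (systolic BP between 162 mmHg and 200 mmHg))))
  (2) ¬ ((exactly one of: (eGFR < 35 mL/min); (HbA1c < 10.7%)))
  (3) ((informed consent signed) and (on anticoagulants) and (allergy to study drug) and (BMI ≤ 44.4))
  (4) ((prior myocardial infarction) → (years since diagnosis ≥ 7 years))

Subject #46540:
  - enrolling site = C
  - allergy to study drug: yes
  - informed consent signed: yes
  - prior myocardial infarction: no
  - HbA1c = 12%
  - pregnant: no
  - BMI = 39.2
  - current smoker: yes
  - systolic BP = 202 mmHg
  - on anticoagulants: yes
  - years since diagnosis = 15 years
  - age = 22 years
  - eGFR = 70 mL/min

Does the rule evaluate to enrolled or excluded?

Enrolled

Atomic conditions:
  BMI < 16.7: 39.2 < 16.7 is false
  NOT current smoker: yes → false
  systolic BP between 162 mmHg and 200 mmHg: 202 in [162, 200] is false
  eGFR < 35 mL/min: 70 < 35 is false
  HbA1c < 10.7%: 12 < 10.7 is false
  informed consent signed: yes → true
  on anticoagulants: yes → true
  allergy to study drug: yes → true
  BMI ≤ 44.4: 39.2 ≤ 44.4 is true
  prior myocardial infarction: no → false
  years since diagnosis ≥ 7 years: 15 ≥ 7 is true
Combine:
[1.1.2] exactly-one(false, false) = false
[1.1] false OR false = false
[1] NOT false = true
[2.1] exactly-one(false, false) = false
[2] NOT false = true
[3] true AND true AND true AND true = true
[4] false → true (antecedent false ⇒ implication holds) = true
[root] true AND true AND true AND true = true
Overall: true → enrolled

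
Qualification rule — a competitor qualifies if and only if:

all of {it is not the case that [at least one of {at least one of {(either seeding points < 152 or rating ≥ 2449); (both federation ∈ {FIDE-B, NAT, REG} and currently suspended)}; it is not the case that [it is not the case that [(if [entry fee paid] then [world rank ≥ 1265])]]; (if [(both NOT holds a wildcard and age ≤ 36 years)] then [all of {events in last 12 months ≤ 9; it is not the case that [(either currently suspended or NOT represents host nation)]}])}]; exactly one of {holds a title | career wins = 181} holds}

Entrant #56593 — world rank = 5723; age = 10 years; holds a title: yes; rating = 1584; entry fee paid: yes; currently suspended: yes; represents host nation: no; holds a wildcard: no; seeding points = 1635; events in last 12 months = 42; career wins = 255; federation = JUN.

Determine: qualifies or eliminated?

Eliminated

Atomic conditions:
  seeding points < 152: 1635 < 152 is false
  rating ≥ 2449: 1584 ≥ 2449 is false
  federation ∈ {FIDE-B, NAT, REG}: JUN is not in the set → false
  currently suspended: yes → true
  entry fee paid: yes → true
  world rank ≥ 1265: 5723 ≥ 1265 is true
  NOT holds a wildcard: no → true
  age ≤ 36 years: 10 ≤ 36 is true
  events in last 12 months ≤ 9: 42 ≤ 9 is false
  NOT represents host nation: no → true
  holds a title: yes → true
  career wins = 181: 255 == 181 is false
Combine:
[1.1.1.1] false OR false = false
[1.1.1.2] false AND true = false
[1.1.1] false OR false = false
[1.1.2.1.1] true → true = true
[1.1.2.1] NOT true = false
[1.1.2] NOT false = true
[1.1.3.1] true AND true = true
[1.1.3.2.2.1] true OR true = true
[1.1.3.2.2] NOT true = false
[1.1.3.2] false AND false = false
[1.1.3] true → false = false
[1.1] false OR true OR false = true
[1] NOT true = false
[2] exactly-one(true, false) = true
[root] false AND true = false
Overall: false → eliminated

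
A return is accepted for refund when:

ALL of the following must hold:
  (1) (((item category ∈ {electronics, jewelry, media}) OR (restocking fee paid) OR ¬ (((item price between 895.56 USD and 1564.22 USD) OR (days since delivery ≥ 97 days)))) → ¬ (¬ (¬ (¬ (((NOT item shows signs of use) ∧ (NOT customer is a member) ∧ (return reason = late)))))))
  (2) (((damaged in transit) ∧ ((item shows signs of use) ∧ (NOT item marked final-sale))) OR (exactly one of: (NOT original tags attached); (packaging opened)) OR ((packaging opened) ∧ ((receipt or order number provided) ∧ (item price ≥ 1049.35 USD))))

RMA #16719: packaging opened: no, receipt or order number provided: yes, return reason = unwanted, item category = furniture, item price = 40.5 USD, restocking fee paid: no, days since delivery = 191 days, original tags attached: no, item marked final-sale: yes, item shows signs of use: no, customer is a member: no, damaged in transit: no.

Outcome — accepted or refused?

Atomic conditions:
  item category ∈ {electronics, jewelry, media}: furniture is not in the set → false
  restocking fee paid: no → false
  item price between 895.56 USD and 1564.22 USD: 40.5 in [895.56, 1564.22] is false
  days since delivery ≥ 97 days: 191 ≥ 97 is true
  NOT item shows signs of use: no → true
  NOT customer is a member: no → true
  return reason = late: unwanted == late is false
  damaged in transit: no → false
  item shows signs of use: no → false
  NOT item marked final-sale: yes → false
  NOT original tags attached: no → true
  packaging opened: no → false
  receipt or order number provided: yes → true
  item price ≥ 1049.35 USD: 40.5 ≥ 1049.35 is false
Combine:
[1.1.3.1] false OR true = true
[1.1.3] NOT true = false
[1.1] false OR false OR false = false
[1.2.1.1.1.1] true AND true AND false = false
[1.2.1.1.1] NOT false = true
[1.2.1.1] NOT true = false
[1.2.1] NOT false = true
[1.2] NOT true = false
[1] false → false (antecedent false ⇒ implication holds) = true
[2.1.2] false AND false = false
[2.1] false AND false = false
[2.2] exactly-one(true, false) = true
[2.3.2] true AND false = false
[2.3] false AND false = false
[2] false OR true OR false = true
[root] true AND true = true
Overall: true → accepted

Accepted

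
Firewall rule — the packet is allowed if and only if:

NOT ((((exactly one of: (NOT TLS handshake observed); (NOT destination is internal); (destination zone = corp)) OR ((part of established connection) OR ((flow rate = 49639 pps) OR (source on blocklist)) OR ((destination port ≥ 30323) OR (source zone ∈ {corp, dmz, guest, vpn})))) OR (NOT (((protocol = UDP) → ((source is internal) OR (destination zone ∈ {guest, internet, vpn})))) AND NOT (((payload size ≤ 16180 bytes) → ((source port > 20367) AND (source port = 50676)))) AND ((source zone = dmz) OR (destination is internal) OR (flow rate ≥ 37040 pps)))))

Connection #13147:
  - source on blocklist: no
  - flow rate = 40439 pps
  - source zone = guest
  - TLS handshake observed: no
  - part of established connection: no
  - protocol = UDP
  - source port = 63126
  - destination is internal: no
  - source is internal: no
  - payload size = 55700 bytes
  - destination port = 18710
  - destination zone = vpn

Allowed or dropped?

Atomic conditions:
  NOT TLS handshake observed: no → true
  NOT destination is internal: no → true
  destination zone = corp: vpn == corp is false
  part of established connection: no → false
  flow rate = 49639 pps: 40439 == 49639 is false
  source on blocklist: no → false
  destination port ≥ 30323: 18710 ≥ 30323 is false
  source zone ∈ {corp, dmz, guest, vpn}: guest is in the set → true
  protocol = UDP: UDP == UDP is true
  source is internal: no → false
  destination zone ∈ {guest, internet, vpn}: vpn is in the set → true
  payload size ≤ 16180 bytes: 55700 ≤ 16180 is false
  source port > 20367: 63126 > 20367 is true
  source port = 50676: 63126 == 50676 is false
  source zone = dmz: guest == dmz is false
  destination is internal: no → false
  flow rate ≥ 37040 pps: 40439 ≥ 37040 is true
Combine:
[1.1.1] exactly-one(true, true, false) = false
[1.1.2.2] false OR false = false
[1.1.2.3] false OR true = true
[1.1.2] false OR false OR true = true
[1.1] false OR true = true
[1.2.1.1.2] false OR true = true
[1.2.1.1] true → true = true
[1.2.1] NOT true = false
[1.2.2.1.2] true AND false = false
[1.2.2.1] false → false (antecedent false ⇒ implication holds) = true
[1.2.2] NOT true = false
[1.2.3] false OR false OR true = true
[1.2] false AND false AND true = false
[1] true OR false = true
[root] NOT true = false
Overall: false → dropped

Dropped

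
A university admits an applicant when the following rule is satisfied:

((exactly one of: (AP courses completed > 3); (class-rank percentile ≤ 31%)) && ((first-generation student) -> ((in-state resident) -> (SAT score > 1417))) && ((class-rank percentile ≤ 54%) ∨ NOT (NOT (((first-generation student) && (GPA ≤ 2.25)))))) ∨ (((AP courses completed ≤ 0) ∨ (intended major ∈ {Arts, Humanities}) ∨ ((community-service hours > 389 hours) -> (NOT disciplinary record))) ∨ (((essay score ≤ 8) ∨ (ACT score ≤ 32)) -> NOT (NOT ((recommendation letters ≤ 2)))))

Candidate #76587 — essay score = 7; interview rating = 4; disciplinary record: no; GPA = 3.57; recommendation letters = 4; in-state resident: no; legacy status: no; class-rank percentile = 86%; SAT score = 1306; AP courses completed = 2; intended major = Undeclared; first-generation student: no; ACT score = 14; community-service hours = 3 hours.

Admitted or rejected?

Atomic conditions:
  AP courses completed > 3: 2 > 3 is false
  class-rank percentile ≤ 31%: 86 ≤ 31 is false
  first-generation student: no → false
  in-state resident: no → false
  SAT score > 1417: 1306 > 1417 is false
  class-rank percentile ≤ 54%: 86 ≤ 54 is false
  GPA ≤ 2.25: 3.57 ≤ 2.25 is false
  AP courses completed ≤ 0: 2 ≤ 0 is false
  intended major ∈ {Arts, Humanities}: Undeclared is not in the set → false
  community-service hours > 389 hours: 3 > 389 is false
  NOT disciplinary record: no → true
  essay score ≤ 8: 7 ≤ 8 is true
  ACT score ≤ 32: 14 ≤ 32 is true
  recommendation letters ≤ 2: 4 ≤ 2 is false
Combine:
[1.1] exactly-one(false, false) = false
[1.2.2] false → false (antecedent false ⇒ implication holds) = true
[1.2] false → true (antecedent false ⇒ implication holds) = true
[1.3.2.1.1] false AND false = false
[1.3.2.1] NOT false = true
[1.3.2] NOT true = false
[1.3] false OR false = false
[1] false AND true AND false = false
[2.1.3] false → true (antecedent false ⇒ implication holds) = true
[2.1] false OR false OR true = true
[2.2.1] true OR true = true
[2.2.2.1] NOT false = true
[2.2.2] NOT true = false
[2.2] true → false = false
[2] true OR false = true
[root] false OR true = true
Overall: true → admitted

Admitted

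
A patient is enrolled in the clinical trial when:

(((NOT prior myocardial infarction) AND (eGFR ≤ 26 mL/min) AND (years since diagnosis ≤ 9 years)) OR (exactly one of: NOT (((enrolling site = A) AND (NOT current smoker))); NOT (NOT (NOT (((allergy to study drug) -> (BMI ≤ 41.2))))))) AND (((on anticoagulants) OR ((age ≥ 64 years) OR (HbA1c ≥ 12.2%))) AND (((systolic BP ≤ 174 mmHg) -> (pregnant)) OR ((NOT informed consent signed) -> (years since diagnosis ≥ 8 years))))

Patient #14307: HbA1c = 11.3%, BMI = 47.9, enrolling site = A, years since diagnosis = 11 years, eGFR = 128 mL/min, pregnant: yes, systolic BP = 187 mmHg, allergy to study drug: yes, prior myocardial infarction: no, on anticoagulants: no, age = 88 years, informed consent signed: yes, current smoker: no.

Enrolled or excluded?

Enrolled

Atomic conditions:
  NOT prior myocardial infarction: no → true
  eGFR ≤ 26 mL/min: 128 ≤ 26 is false
  years since diagnosis ≤ 9 years: 11 ≤ 9 is false
  enrolling site = A: A == A is true
  NOT current smoker: no → true
  allergy to study drug: yes → true
  BMI ≤ 41.2: 47.9 ≤ 41.2 is false
  on anticoagulants: no → false
  age ≥ 64 years: 88 ≥ 64 is true
  HbA1c ≥ 12.2%: 11.3 ≥ 12.2 is false
  systolic BP ≤ 174 mmHg: 187 ≤ 174 is false
  pregnant: yes → true
  NOT informed consent signed: yes → false
  years since diagnosis ≥ 8 years: 11 ≥ 8 is true
Combine:
[1.1] true AND false AND false = false
[1.2.1.1] true AND true = true
[1.2.1] NOT true = false
[1.2.2.1.1.1] true → false = false
[1.2.2.1.1] NOT false = true
[1.2.2.1] NOT true = false
[1.2.2] NOT false = true
[1.2] exactly-one(false, true) = true
[1] false OR true = true
[2.1.2] true OR false = true
[2.1] false OR true = true
[2.2.1] false → true (antecedent false ⇒ implication holds) = true
[2.2.2] false → true (antecedent false ⇒ implication holds) = true
[2.2] true OR true = true
[2] true AND true = true
[root] true AND true = true
Overall: true → enrolled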